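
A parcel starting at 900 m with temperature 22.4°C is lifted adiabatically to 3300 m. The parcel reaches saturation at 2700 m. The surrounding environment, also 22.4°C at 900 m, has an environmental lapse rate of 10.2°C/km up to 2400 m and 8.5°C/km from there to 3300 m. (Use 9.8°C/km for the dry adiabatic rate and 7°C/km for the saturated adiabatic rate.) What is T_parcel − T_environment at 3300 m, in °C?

+1.11°C (parcel warmer than environment)

Parcel:
  From 900 m to 2700 m (dry): cools by 9.8 × 1.8 = 17.64°C, giving 4.76°C.
  From 2700 m to 3300 m (saturated): cools by 7 × 0.6 = 4.2°C, giving 0.56°C.
Environment:
  From 900 m to 2400 m (environment, lower layer): cools by 10.2 × 1.5 = 15.3°C, giving 7.1°C.
  From 2400 m to 3300 m (environment, upper layer): cools by 8.5 × 0.9 = 7.65°C, giving -0.55°C.
T_parcel − T_env = 0.56 − (-0.55) = +1.11°C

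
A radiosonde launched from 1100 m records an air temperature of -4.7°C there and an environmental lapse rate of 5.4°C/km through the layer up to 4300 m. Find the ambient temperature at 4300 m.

-21.98°C

From 1100 m to 4300 m (environmental): cools by 5.4 × 3.2 = 17.28°C, giving -21.98°C.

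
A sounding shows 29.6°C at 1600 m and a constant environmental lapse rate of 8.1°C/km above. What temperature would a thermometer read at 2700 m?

20.69°C

From 1600 m to 2700 m (environmental): cools by 8.1 × 1.1 = 8.91°C, giving 20.69°C.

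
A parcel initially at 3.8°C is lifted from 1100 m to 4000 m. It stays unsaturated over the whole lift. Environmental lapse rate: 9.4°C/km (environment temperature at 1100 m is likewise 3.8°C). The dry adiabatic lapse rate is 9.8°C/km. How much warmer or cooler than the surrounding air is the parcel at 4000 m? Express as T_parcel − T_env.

-1.16°C (parcel cooler than environment)

Parcel:
  Dry to 4000 m: -9.8 × 2.9 km = -28.42°C, so T = -24.62°C.
Environment:
  Environment to 4000 m: -9.4 × 2.9 km = -27.26°C, so T = -23.46°C.
T_parcel − T_env = -24.62 − (-23.46) = -1.16°C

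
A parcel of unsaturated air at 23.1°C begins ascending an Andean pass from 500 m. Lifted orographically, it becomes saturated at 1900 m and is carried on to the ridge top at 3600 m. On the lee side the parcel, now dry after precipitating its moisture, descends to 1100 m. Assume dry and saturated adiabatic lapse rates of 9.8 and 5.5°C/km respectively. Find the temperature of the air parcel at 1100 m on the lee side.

500 → 1900 m (dry, 9.8°C/km): ΔT = -9.8 × 1.4 = -13.72°C → T = 9.38°C
1900 → 3600 m (saturated, 5.5°C/km): ΔT = -5.5 × 1.7 = -9.35°C → T = 0.03°C
3600 → 1100 m (dry descent, 9.8°C/km): ΔT = +9.8 × 2.5 = +24.5°C → T = 24.53°C

24.53°C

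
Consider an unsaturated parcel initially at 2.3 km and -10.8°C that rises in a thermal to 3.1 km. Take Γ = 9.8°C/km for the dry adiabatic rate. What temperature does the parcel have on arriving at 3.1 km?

-18.64°C

Dry adiabatic to 3100 m: -9.8 × 0.8 km = -7.84°C, so T = -18.64°C.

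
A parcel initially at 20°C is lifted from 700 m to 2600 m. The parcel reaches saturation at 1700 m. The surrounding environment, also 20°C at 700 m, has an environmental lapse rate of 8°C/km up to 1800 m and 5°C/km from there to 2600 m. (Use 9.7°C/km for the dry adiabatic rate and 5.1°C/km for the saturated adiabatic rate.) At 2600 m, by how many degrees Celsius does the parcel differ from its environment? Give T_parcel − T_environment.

-1.49°C (parcel cooler than environment)

Parcel:
  700 → 1700 m (dry, 9.7°C/km): ΔT = -9.7 × 1 = -9.7°C → T = 10.3°C
  1700 → 2600 m (saturated, 5.1°C/km): ΔT = -5.1 × 0.9 = -4.59°C → T = 5.71°C
Environment:
  700 → 1800 m (environment, lower layer, 8°C/km): ΔT = -8 × 1.1 = -8.8°C → T = 11.2°C
  1800 → 2600 m (environment, upper layer, 5°C/km): ΔT = -5 × 0.8 = -4°C → T = 7.2°C
T_parcel − T_env = 5.71 − 7.2 = -1.49°C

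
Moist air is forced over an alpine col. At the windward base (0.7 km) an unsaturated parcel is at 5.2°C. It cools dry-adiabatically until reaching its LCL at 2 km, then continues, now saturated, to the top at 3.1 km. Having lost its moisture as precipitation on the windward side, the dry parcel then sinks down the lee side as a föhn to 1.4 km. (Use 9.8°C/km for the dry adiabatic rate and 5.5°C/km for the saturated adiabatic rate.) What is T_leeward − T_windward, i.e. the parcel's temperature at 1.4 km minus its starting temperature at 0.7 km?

700 → 2000 m (dry, 9.8°C/km): ΔT = -9.8 × 1.3 = -12.74°C → T = -7.54°C
2000 → 3100 m (saturated, 5.5°C/km): ΔT = -5.5 × 1.1 = -6.05°C → T = -13.59°C
3100 → 1400 m (dry descent, 9.8°C/km): ΔT = +9.8 × 1.7 = +16.66°C → T = 3.07°C
Net change vs windward start: 3.07 − 5.2 = -2.13°C

-2.13°C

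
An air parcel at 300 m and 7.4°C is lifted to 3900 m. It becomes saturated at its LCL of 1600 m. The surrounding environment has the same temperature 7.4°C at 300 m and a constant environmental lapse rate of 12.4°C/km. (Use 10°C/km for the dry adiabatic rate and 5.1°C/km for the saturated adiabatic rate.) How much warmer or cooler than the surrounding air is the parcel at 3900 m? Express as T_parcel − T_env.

+19.91°C (parcel warmer than environment)

Parcel:
  300–1600 m, dry: Δz = 1.3 km ⇒ ΔT = -13°C; T = -5.6°C
  1600–3900 m, saturated: Δz = 2.3 km ⇒ ΔT = -11.73°C; T = -17.33°C
Environment:
  300–3900 m, environment: Δz = 3.6 km ⇒ ΔT = -44.64°C; T = -37.24°C
T_parcel − T_env = -17.33 − (-37.24) = +19.91°C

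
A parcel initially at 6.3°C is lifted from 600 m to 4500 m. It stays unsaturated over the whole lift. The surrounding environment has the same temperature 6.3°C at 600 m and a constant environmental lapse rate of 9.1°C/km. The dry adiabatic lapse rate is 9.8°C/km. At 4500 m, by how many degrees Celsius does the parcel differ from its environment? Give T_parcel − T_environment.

Parcel:
  600 → 4500 m (dry, 9.8°C/km): ΔT = -9.8 × 3.9 = -38.22°C → T = -31.92°C
Environment:
  600 → 4500 m (environment, 9.1°C/km): ΔT = -9.1 × 3.9 = -35.49°C → T = -29.19°C
T_parcel − T_env = -31.92 − (-29.19) = -2.73°C

-2.73°C (parcel cooler than environment)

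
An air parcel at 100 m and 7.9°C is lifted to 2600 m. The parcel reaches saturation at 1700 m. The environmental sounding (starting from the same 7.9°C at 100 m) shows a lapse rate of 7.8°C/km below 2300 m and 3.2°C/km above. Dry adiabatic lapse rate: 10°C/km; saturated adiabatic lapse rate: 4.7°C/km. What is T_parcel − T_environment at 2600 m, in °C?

-2.11°C (parcel cooler than environment)

Parcel:
  From 100 m to 1700 m (dry): cools by 10 × 1.6 = 16°C, giving -8.1°C.
  From 1700 m to 2600 m (saturated): cools by 4.7 × 0.9 = 4.23°C, giving -12.33°C.
Environment:
  From 100 m to 2300 m (environment, lower layer): cools by 7.8 × 2.2 = 17.16°C, giving -9.26°C.
  From 2300 m to 2600 m (environment, upper layer): cools by 3.2 × 0.3 = 0.96°C, giving -10.22°C.
T_parcel − T_env = -12.33 − (-10.22) = -2.11°C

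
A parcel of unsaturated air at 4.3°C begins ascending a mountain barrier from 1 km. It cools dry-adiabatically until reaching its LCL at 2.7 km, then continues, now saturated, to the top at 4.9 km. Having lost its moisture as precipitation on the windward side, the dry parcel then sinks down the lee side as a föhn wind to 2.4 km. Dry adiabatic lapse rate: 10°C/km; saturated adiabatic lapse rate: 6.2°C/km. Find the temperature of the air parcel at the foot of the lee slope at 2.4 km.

-1.34°C

Dry to 2700 m: -10 × 1.7 km = -17°C, so T = -12.7°C.
Saturated to 4900 m: -6.2 × 2.2 km = -13.64°C, so T = -26.34°C.
Dry descent to 2400 m: +10 × 2.5 km = +25°C, so T = -1.34°C.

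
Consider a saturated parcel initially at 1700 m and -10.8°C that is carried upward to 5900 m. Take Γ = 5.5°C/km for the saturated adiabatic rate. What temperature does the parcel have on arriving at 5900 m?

1700 → 5900 m (saturated adiabatic, 5.5°C/km): ΔT = -5.5 × 4.2 = -23.1°C → T = -33.9°C

-33.9°C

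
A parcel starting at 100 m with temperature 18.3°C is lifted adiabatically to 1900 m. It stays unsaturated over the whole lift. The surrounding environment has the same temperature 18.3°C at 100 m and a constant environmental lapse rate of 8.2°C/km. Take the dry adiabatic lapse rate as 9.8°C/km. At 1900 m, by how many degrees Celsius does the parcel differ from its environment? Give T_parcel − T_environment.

-2.88°C (parcel cooler than environment)

Parcel:
  From 100 m to 1900 m (dry): cools by 9.8 × 1.8 = 17.64°C, giving 0.66°C.
Environment:
  From 100 m to 1900 m (environment): cools by 8.2 × 1.8 = 14.76°C, giving 3.54°C.
T_parcel − T_env = 0.66 − 3.54 = -2.88°C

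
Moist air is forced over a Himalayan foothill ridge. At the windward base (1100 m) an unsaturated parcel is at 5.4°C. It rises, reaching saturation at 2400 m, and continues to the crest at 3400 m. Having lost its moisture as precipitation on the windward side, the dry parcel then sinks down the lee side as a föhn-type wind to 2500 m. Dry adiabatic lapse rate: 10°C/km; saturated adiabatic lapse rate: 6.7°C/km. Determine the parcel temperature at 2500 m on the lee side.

-5.3°C

Dry to 2400 m: -10 × 1.3 km = -13°C, so T = -7.6°C.
Saturated to 3400 m: -6.7 × 1 km = -6.7°C, so T = -14.3°C.
Dry descent to 2500 m: +10 × 0.9 km = +9°C, so T = -5.3°C.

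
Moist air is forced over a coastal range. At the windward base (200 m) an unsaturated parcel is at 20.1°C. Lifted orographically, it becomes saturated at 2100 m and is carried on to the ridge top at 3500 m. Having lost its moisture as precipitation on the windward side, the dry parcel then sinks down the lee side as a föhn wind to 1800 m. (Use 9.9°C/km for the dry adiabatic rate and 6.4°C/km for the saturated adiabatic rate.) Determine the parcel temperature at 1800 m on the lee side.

9.16°C

200–2100 m, dry: Δz = 1.9 km ⇒ ΔT = -18.81°C; T = 1.29°C
2100–3500 m, saturated: Δz = 1.4 km ⇒ ΔT = -8.96°C; T = -7.67°C
3500–1800 m, dry descent: Δz = 1.7 km ⇒ ΔT = +16.83°C; T = 9.16°C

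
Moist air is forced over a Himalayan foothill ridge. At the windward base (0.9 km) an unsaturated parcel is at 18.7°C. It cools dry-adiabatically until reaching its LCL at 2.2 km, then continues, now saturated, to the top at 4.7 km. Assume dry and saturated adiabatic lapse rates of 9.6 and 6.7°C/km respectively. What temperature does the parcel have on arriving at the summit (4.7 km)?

-10.53°C

900 → 2200 m (dry, 9.6°C/km): ΔT = -9.6 × 1.3 = -12.48°C → T = 6.22°C
2200 → 4700 m (saturated, 6.7°C/km): ΔT = -6.7 × 2.5 = -16.75°C → T = -10.53°C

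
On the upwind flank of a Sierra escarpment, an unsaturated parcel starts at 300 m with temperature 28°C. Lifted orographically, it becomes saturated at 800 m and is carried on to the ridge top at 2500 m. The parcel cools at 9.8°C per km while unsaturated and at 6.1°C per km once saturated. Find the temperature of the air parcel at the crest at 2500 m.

12.73°C

300 → 800 m (dry, 9.8°C/km): ΔT = -9.8 × 0.5 = -4.9°C → T = 23.1°C
800 → 2500 m (saturated, 6.1°C/km): ΔT = -6.1 × 1.7 = -10.37°C → T = 12.73°C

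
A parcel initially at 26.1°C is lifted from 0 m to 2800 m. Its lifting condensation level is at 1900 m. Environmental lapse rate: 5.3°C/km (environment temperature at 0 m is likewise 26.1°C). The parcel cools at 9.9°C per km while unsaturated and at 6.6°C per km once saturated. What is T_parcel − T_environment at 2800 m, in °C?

Parcel:
  From 0 m to 1900 m (dry): cools by 9.9 × 1.9 = 18.81°C, giving 7.29°C.
  From 1900 m to 2800 m (saturated): cools by 6.6 × 0.9 = 5.94°C, giving 1.35°C.
Environment:
  From 0 m to 2800 m (environment): cools by 5.3 × 2.8 = 14.84°C, giving 11.26°C.
T_parcel − T_env = 1.35 − 11.26 = -9.91°C

-9.91°C (parcel cooler than environment)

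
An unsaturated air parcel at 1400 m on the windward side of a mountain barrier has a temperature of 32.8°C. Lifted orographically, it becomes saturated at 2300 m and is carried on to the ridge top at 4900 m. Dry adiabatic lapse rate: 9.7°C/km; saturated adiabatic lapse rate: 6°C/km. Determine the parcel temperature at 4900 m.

Dry to 2300 m: -9.7 × 0.9 km = -8.73°C, so T = 24.07°C.
Saturated to 4900 m: -6 × 2.6 km = -15.6°C, so T = 8.47°C.

8.47°C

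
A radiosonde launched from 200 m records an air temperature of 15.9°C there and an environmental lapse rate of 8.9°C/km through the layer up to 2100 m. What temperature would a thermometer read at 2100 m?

Environmental to 2100 m: -8.9 × 1.9 km = -16.91°C, so T = -1.01°C.

-1.01°C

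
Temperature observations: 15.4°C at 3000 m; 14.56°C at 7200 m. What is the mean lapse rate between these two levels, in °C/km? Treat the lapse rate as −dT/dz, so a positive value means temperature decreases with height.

0.2°C/km

Γ = −ΔT/Δz = (15.4 − 14.56) / (7200 − 3000) m
  = 0.84°C / 4.2 km = 0.2°C/km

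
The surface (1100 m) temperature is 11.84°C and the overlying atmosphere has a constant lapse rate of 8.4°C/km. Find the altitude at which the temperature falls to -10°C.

3700 m

Height above start = (11.84 − (-10)) / 8.4 = 2.6 km
Altitude = 1100 m + 2600 m = 3700 m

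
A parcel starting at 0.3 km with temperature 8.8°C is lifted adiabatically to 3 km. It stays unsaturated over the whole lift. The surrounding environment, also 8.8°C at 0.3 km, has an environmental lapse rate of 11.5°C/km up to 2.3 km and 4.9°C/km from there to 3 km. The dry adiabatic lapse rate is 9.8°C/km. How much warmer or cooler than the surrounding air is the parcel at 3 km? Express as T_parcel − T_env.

Parcel:
  From 300 m to 3000 m (dry): cools by 9.8 × 2.7 = 26.46°C, giving -17.66°C.
Environment:
  From 300 m to 2300 m (environment, lower layer): cools by 11.5 × 2 = 23°C, giving -14.2°C.
  From 2300 m to 3000 m (environment, upper layer): cools by 4.9 × 0.7 = 3.43°C, giving -17.63°C.
T_parcel − T_env = -17.66 − (-17.63) = -0.03°C

-0.03°C (parcel cooler than environment)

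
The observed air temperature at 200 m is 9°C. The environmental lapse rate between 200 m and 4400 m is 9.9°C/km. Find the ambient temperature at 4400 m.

200–4400 m, environmental: Δz = 4.2 km ⇒ ΔT = -41.58°C; T = -32.58°C

-32.58°C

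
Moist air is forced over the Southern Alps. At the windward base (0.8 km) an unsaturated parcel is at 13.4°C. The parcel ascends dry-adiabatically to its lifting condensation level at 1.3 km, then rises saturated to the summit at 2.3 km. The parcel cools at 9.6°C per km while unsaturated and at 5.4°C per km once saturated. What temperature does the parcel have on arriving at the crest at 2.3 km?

3.2°C

800 → 1300 m (dry, 9.6°C/km): ΔT = -9.6 × 0.5 = -4.8°C → T = 8.6°C
1300 → 2300 m (saturated, 5.4°C/km): ΔT = -5.4 × 1 = -5.4°C → T = 3.2°C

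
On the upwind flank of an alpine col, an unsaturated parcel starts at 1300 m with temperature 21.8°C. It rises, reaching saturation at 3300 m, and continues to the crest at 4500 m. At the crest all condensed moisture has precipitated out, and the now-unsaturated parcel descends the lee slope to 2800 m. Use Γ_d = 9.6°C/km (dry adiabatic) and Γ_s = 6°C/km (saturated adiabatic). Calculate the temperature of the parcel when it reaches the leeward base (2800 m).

1300–3300 m, dry: Δz = 2 km ⇒ ΔT = -19.2°C; T = 2.6°C
3300–4500 m, saturated: Δz = 1.2 km ⇒ ΔT = -7.2°C; T = -4.6°C
4500–2800 m, dry descent: Δz = 1.7 km ⇒ ΔT = +16.32°C; T = 11.72°C

11.72°C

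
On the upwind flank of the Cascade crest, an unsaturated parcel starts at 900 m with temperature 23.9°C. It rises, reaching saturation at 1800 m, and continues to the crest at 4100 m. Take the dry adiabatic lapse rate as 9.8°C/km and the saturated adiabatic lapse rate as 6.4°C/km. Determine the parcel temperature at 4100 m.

900–1800 m, dry: Δz = 0.9 km ⇒ ΔT = -8.82°C; T = 15.08°C
1800–4100 m, saturated: Δz = 2.3 km ⇒ ΔT = -14.72°C; T = 0.36°C

0.36°C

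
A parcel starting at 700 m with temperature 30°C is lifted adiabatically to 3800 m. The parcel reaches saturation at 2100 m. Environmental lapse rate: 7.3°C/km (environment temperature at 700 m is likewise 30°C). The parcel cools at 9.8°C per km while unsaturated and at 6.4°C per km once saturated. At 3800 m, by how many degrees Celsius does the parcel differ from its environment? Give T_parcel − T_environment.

Parcel:
  From 700 m to 2100 m (dry): cools by 9.8 × 1.4 = 13.72°C, giving 16.28°C.
  From 2100 m to 3800 m (saturated): cools by 6.4 × 1.7 = 10.88°C, giving 5.4°C.
Environment:
  From 700 m to 3800 m (environment): cools by 7.3 × 3.1 = 22.63°C, giving 7.37°C.
T_parcel − T_env = 5.4 − 7.37 = -1.97°C

-1.97°C (parcel cooler than environment)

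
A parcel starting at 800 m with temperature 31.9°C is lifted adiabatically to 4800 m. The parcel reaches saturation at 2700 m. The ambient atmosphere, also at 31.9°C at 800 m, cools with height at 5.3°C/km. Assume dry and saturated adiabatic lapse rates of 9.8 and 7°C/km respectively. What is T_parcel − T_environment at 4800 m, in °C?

-12.12°C (parcel cooler than environment)

Parcel:
  From 800 m to 2700 m (dry): cools by 9.8 × 1.9 = 18.62°C, giving 13.28°C.
  From 2700 m to 4800 m (saturated): cools by 7 × 2.1 = 14.7°C, giving -1.42°C.
Environment:
  From 800 m to 4800 m (environment): cools by 5.3 × 4 = 21.2°C, giving 10.7°C.
T_parcel − T_env = -1.42 − 10.7 = -12.12°C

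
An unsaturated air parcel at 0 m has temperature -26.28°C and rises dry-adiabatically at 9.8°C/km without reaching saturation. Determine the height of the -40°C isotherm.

1400 m

Height above start = (-26.28 − (-40)) / 9.8 = 1.4 km
Altitude = 0 m + 1400 m = 1400 m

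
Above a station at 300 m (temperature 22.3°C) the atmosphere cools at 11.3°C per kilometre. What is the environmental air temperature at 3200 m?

-10.47°C

From 300 m to 3200 m (environmental): cools by 11.3 × 2.9 = 32.77°C, giving -10.47°C.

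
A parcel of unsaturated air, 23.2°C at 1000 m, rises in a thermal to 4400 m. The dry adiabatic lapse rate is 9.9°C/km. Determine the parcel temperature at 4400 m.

1000–4400 m, dry adiabatic: Δz = 3.4 km ⇒ ΔT = -33.66°C; T = -10.46°C

-10.46°C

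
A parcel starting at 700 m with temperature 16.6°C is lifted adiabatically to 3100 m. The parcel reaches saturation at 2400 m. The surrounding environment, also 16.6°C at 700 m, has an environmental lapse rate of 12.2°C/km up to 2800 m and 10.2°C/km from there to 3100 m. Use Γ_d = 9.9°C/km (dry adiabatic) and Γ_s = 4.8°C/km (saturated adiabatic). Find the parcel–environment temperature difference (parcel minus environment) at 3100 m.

Parcel:
  700–2400 m, dry: Δz = 1.7 km ⇒ ΔT = -16.83°C; T = -0.23°C
  2400–3100 m, saturated: Δz = 0.7 km ⇒ ΔT = -3.36°C; T = -3.59°C
Environment:
  700–2800 m, environment, lower layer: Δz = 2.1 km ⇒ ΔT = -25.62°C; T = -9.02°C
  2800–3100 m, environment, upper layer: Δz = 0.3 km ⇒ ΔT = -3.06°C; T = -12.08°C
T_parcel − T_env = -3.59 − (-12.08) = +8.49°C

+8.49°C (parcel warmer than environment)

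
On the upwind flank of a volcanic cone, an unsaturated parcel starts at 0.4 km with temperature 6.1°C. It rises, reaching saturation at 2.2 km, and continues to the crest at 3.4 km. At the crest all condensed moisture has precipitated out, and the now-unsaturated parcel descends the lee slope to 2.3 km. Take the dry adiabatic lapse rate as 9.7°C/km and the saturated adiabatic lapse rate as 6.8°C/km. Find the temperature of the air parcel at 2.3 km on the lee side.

-8.85°C

Dry to 2200 m: -9.7 × 1.8 km = -17.46°C, so T = -11.36°C.
Saturated to 3400 m: -6.8 × 1.2 km = -8.16°C, so T = -19.52°C.
Dry descent to 2300 m: +9.7 × 1.1 km = +10.67°C, so T = -8.85°C.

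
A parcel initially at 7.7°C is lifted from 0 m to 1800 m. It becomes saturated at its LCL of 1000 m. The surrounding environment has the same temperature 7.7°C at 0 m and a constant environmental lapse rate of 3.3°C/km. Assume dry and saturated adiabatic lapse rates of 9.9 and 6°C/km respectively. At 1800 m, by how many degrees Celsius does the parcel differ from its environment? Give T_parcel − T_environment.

-8.76°C (parcel cooler than environment)

Parcel:
  0–1000 m, dry: Δz = 1 km ⇒ ΔT = -9.9°C; T = -2.2°C
  1000–1800 m, saturated: Δz = 0.8 km ⇒ ΔT = -4.8°C; T = -7°C
Environment:
  0–1800 m, environment: Δz = 1.8 km ⇒ ΔT = -5.94°C; T = 1.76°C
T_parcel − T_env = -7 − 1.76 = -8.76°C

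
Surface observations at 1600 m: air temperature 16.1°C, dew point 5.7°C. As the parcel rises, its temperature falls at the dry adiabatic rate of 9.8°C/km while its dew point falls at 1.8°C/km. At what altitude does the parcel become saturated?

2900 m

T and T_d converge at 9.8 − 1.8 = 8°C per km
Height above start = (16.1 − 5.7) / 8 = 1.3 km
LCL altitude = 1600 m + 1300 m = 2900 m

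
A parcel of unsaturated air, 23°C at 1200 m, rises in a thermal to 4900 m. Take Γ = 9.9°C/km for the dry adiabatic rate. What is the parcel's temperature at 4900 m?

Dry adiabatic to 4900 m: -9.9 × 3.7 km = -36.63°C, so T = -13.63°C.

-13.63°C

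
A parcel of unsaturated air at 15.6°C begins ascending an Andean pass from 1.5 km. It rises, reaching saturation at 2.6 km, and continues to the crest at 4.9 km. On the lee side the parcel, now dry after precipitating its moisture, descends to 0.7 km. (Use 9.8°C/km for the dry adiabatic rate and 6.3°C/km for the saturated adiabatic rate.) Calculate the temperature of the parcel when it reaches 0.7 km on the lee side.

31.49°C

From 1500 m to 2600 m (dry): cools by 9.8 × 1.1 = 10.78°C, giving 4.82°C.
From 2600 m to 4900 m (saturated): cools by 6.3 × 2.3 = 14.49°C, giving -9.67°C.
From 4900 m to 700 m (dry descent): warms by 9.8 × 4.2 = 41.16°C, giving 31.49°C.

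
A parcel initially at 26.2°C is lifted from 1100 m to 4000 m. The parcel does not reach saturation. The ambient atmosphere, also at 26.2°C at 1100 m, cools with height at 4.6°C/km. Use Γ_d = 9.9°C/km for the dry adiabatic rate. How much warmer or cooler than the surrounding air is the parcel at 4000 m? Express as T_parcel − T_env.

Parcel:
  Dry to 4000 m: -9.9 × 2.9 km = -28.71°C, so T = -2.51°C.
Environment:
  Environment to 4000 m: -4.6 × 2.9 km = -13.34°C, so T = 12.86°C.
T_parcel − T_env = -2.51 − 12.86 = -15.37°C

-15.37°C (parcel cooler than environment)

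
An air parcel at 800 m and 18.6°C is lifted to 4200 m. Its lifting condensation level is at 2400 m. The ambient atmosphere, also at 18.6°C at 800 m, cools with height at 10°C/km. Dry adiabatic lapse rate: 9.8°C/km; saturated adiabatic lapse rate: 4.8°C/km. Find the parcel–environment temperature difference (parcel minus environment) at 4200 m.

+9.68°C (parcel warmer than environment)

Parcel:
  From 800 m to 2400 m (dry): cools by 9.8 × 1.6 = 15.68°C, giving 2.92°C.
  From 2400 m to 4200 m (saturated): cools by 4.8 × 1.8 = 8.64°C, giving -5.72°C.
Environment:
  From 800 m to 4200 m (environment): cools by 10 × 3.4 = 34°C, giving -15.4°C.
T_parcel − T_env = -5.72 − (-15.4) = +9.68°C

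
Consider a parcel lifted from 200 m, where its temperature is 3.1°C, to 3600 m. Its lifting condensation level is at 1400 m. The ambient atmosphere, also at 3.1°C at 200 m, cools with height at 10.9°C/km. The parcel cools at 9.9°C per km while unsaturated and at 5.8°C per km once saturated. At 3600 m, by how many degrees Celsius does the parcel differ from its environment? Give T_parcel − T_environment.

+12.42°C (parcel warmer than environment)

Parcel:
  200 → 1400 m (dry, 9.9°C/km): ΔT = -9.9 × 1.2 = -11.88°C → T = -8.78°C
  1400 → 3600 m (saturated, 5.8°C/km): ΔT = -5.8 × 2.2 = -12.76°C → T = -21.54°C
Environment:
  200 → 3600 m (environment, 10.9°C/km): ΔT = -10.9 × 3.4 = -37.06°C → T = -33.96°C
T_parcel − T_env = -21.54 − (-33.96) = +12.42°C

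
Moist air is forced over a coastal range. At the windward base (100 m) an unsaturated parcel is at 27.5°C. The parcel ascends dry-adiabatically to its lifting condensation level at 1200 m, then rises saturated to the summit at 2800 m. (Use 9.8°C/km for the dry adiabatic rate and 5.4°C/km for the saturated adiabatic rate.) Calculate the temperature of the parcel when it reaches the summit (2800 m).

8.08°C

From 100 m to 1200 m (dry): cools by 9.8 × 1.1 = 10.78°C, giving 16.72°C.
From 1200 m to 2800 m (saturated): cools by 5.4 × 1.6 = 8.64°C, giving 8.08°C.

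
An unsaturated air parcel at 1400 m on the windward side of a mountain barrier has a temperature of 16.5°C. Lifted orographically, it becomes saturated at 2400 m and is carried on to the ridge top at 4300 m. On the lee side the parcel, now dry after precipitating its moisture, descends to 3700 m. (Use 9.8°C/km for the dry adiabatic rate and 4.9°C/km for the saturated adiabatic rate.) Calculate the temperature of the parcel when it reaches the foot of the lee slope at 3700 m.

3.27°C

1400 → 2400 m (dry, 9.8°C/km): ΔT = -9.8 × 1 = -9.8°C → T = 6.7°C
2400 → 4300 m (saturated, 4.9°C/km): ΔT = -4.9 × 1.9 = -9.31°C → T = -2.61°C
4300 → 3700 m (dry descent, 9.8°C/km): ΔT = +9.8 × 0.6 = +5.88°C → T = 3.27°C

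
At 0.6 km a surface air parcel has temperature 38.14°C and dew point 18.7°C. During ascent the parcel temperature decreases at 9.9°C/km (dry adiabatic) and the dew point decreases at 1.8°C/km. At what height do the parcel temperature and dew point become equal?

T and T_d converge at 9.9 − 1.8 = 8.1°C per km
Height above start = (38.14 − 18.7) / 8.1 = 2.4 km
LCL altitude = 600 m + 2400 m = 3000 m

3 km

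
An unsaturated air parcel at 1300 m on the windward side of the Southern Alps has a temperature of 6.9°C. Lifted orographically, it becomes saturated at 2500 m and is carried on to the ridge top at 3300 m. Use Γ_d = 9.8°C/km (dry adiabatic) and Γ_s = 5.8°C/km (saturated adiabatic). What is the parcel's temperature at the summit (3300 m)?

From 1300 m to 2500 m (dry): cools by 9.8 × 1.2 = 11.76°C, giving -4.86°C.
From 2500 m to 3300 m (saturated): cools by 5.8 × 0.8 = 4.64°C, giving -9.5°C.

-9.5°C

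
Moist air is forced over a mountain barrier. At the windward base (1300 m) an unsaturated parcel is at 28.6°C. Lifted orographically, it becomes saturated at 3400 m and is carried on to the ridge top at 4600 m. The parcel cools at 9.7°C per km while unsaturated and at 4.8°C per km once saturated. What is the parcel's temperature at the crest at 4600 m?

1300–3400 m, dry: Δz = 2.1 km ⇒ ΔT = -20.37°C; T = 8.23°C
3400–4600 m, saturated: Δz = 1.2 km ⇒ ΔT = -5.76°C; T = 2.47°C

2.47°C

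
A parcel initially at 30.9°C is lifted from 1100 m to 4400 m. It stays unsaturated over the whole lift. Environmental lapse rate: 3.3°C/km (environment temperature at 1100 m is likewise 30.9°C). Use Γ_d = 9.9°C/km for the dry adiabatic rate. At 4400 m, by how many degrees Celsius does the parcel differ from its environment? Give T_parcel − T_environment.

-21.78°C (parcel cooler than environment)

Parcel:
  Dry to 4400 m: -9.9 × 3.3 km = -32.67°C, so T = -1.77°C.
Environment:
  Environment to 4400 m: -3.3 × 3.3 km = -10.89°C, so T = 20.01°C.
T_parcel − T_env = -1.77 − 20.01 = -21.78°C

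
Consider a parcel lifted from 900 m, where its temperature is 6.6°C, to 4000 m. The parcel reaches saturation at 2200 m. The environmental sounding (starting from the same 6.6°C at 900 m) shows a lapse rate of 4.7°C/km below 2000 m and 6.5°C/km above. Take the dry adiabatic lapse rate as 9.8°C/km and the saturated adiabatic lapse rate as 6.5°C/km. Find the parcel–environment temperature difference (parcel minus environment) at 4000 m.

Parcel:
  900 → 2200 m (dry, 9.8°C/km): ΔT = -9.8 × 1.3 = -12.74°C → T = -6.14°C
  2200 → 4000 m (saturated, 6.5°C/km): ΔT = -6.5 × 1.8 = -11.7°C → T = -17.84°C
Environment:
  900 → 2000 m (environment, lower layer, 4.7°C/km): ΔT = -4.7 × 1.1 = -5.17°C → T = 1.43°C
  2000 → 4000 m (environment, upper layer, 6.5°C/km): ΔT = -6.5 × 2 = -13°C → T = -11.57°C
T_parcel − T_env = -17.84 − (-11.57) = -6.27°C

-6.27°C (parcel cooler than environment)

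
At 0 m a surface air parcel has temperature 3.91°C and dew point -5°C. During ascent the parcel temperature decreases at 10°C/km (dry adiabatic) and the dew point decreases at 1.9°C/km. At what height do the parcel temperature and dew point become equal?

T and T_d converge at 10 − 1.9 = 8.1°C per km
Height above start = (3.91 − (-5)) / 8.1 = 1.1 km
LCL altitude = 0 m + 1100 m = 1100 m

1100 m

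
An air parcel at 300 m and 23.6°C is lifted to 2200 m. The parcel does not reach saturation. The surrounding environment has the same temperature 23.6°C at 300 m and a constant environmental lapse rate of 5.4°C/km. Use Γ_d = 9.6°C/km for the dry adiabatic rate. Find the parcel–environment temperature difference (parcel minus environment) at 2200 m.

Parcel:
  Dry to 2200 m: -9.6 × 1.9 km = -18.24°C, so T = 5.36°C.
Environment:
  Environment to 2200 m: -5.4 × 1.9 km = -10.26°C, so T = 13.34°C.
T_parcel − T_env = 5.36 − 13.34 = -7.98°C

-7.98°C (parcel cooler than environment)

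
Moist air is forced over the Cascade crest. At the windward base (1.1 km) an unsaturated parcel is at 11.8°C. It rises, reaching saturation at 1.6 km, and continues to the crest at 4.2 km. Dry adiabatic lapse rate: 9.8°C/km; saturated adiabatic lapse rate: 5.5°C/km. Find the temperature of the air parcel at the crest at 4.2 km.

-7.4°C

1100 → 1600 m (dry, 9.8°C/km): ΔT = -9.8 × 0.5 = -4.9°C → T = 6.9°C
1600 → 4200 m (saturated, 5.5°C/km): ΔT = -5.5 × 2.6 = -14.3°C → T = -7.4°C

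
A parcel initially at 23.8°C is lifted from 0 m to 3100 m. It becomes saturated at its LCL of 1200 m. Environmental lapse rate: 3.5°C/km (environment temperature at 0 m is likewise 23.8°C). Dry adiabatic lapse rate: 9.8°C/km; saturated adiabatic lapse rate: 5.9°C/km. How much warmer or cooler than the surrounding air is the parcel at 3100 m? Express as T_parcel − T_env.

-12.12°C (parcel cooler than environment)

Parcel:
  0 → 1200 m (dry, 9.8°C/km): ΔT = -9.8 × 1.2 = -11.76°C → T = 12.04°C
  1200 → 3100 m (saturated, 5.9°C/km): ΔT = -5.9 × 1.9 = -11.21°C → T = 0.83°C
Environment:
  0 → 3100 m (environment, 3.5°C/km): ΔT = -3.5 × 3.1 = -10.85°C → T = 12.95°C
T_parcel − T_env = 0.83 − 12.95 = -12.12°C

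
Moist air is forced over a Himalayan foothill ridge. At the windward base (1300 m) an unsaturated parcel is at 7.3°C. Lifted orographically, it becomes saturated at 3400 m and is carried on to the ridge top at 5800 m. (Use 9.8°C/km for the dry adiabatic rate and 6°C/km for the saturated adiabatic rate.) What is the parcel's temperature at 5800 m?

-27.68°C

1300–3400 m, dry: Δz = 2.1 km ⇒ ΔT = -20.58°C; T = -13.28°C
3400–5800 m, saturated: Δz = 2.4 km ⇒ ΔT = -14.4°C; T = -27.68°C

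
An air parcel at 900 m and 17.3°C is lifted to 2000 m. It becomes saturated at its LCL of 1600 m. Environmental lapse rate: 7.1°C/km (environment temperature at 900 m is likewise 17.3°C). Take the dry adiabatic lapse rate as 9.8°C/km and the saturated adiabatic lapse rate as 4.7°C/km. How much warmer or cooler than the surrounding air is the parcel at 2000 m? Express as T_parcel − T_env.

Parcel:
  From 900 m to 1600 m (dry): cools by 9.8 × 0.7 = 6.86°C, giving 10.44°C.
  From 1600 m to 2000 m (saturated): cools by 4.7 × 0.4 = 1.88°C, giving 8.56°C.
Environment:
  From 900 m to 2000 m (environment): cools by 7.1 × 1.1 = 7.81°C, giving 9.49°C.
T_parcel − T_env = 8.56 − 9.49 = -0.93°C

-0.93°C (parcel cooler than environment)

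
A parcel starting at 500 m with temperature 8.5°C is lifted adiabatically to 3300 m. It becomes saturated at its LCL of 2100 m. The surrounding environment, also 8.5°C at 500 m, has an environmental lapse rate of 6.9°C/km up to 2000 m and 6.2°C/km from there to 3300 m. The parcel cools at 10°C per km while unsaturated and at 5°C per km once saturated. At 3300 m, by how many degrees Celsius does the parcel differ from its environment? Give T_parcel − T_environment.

Parcel:
  500–2100 m, dry: Δz = 1.6 km ⇒ ΔT = -16°C; T = -7.5°C
  2100–3300 m, saturated: Δz = 1.2 km ⇒ ΔT = -6°C; T = -13.5°C
Environment:
  500–2000 m, environment, lower layer: Δz = 1.5 km ⇒ ΔT = -10.35°C; T = -1.85°C
  2000–3300 m, environment, upper layer: Δz = 1.3 km ⇒ ΔT = -8.06°C; T = -9.91°C
T_parcel − T_env = -13.5 − (-9.91) = -3.59°C

-3.59°C (parcel cooler than environment)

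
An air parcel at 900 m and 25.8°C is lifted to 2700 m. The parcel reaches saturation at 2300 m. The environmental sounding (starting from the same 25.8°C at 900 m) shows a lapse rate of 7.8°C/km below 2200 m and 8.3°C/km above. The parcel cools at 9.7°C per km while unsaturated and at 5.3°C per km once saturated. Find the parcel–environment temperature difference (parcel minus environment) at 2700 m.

Parcel:
  Dry to 2300 m: -9.7 × 1.4 km = -13.58°C, so T = 12.22°C.
  Saturated to 2700 m: -5.3 × 0.4 km = -2.12°C, so T = 10.1°C.
Environment:
  Environment, lower layer to 2200 m: -7.8 × 1.3 km = -10.14°C, so T = 15.66°C.
  Environment, upper layer to 2700 m: -8.3 × 0.5 km = -4.15°C, so T = 11.51°C.
T_parcel − T_env = 10.1 − 11.51 = -1.41°C

-1.41°C (parcel cooler than environment)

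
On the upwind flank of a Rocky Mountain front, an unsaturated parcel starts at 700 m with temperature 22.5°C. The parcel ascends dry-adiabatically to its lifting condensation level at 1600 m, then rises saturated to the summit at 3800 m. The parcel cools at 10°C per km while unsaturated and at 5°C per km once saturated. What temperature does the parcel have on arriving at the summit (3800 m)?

2.5°C

Dry to 1600 m: -10 × 0.9 km = -9°C, so T = 13.5°C.
Saturated to 3800 m: -5 × 2.2 km = -11°C, so T = 2.5°C.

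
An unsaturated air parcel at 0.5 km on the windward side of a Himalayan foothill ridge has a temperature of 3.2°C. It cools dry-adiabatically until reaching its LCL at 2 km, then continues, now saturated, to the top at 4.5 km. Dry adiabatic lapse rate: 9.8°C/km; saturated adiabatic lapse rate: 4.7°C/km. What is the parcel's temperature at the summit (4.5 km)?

Dry to 2000 m: -9.8 × 1.5 km = -14.7°C, so T = -11.5°C.
Saturated to 4500 m: -4.7 × 2.5 km = -11.75°C, so T = -23.25°C.

-23.25°C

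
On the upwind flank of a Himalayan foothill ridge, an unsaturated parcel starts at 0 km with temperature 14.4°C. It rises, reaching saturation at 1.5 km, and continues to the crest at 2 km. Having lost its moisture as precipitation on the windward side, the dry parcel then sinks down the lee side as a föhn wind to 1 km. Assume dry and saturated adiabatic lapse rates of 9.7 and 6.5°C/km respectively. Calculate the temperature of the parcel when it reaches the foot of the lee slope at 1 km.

From 0 m to 1500 m (dry): cools by 9.7 × 1.5 = 14.55°C, giving -0.15°C.
From 1500 m to 2000 m (saturated): cools by 6.5 × 0.5 = 3.25°C, giving -3.4°C.
From 2000 m to 1000 m (dry descent): warms by 9.7 × 1 = 9.7°C, giving 6.3°C.

6.3°C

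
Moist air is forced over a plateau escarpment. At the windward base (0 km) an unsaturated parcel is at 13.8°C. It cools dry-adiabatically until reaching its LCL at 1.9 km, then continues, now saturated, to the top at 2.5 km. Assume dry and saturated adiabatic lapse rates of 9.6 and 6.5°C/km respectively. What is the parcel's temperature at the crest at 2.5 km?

-8.34°C

Dry to 1900 m: -9.6 × 1.9 km = -18.24°C, so T = -4.44°C.
Saturated to 2500 m: -6.5 × 0.6 km = -3.9°C, so T = -8.34°C.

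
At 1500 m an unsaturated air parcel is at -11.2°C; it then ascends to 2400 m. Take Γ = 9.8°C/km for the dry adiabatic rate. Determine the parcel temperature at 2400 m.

1500 → 2400 m (dry adiabatic, 9.8°C/km): ΔT = -9.8 × 0.9 = -8.82°C → T = -20.02°C

-20.02°C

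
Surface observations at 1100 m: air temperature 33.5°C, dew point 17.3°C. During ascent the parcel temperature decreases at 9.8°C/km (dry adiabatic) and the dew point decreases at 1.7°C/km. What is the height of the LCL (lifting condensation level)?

T and T_d converge at 9.8 − 1.7 = 8.1°C per km
Height above start = (33.5 − 17.3) / 8.1 = 2 km
LCL altitude = 1100 m + 2000 m = 3100 m

3100 m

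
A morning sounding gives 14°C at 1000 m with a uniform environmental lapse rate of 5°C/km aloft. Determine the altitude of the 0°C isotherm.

Height above start = (14 − 0) / 5 = 2.8 km
Altitude = 1000 m + 2800 m = 3800 m

3800 m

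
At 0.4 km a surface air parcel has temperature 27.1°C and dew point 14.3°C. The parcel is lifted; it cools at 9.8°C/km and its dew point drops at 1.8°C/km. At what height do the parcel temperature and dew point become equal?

2 km

T and T_d converge at 9.8 − 1.8 = 8°C per km
Height above start = (27.1 − 14.3) / 8 = 1.6 km
LCL altitude = 400 m + 1600 m = 2000 m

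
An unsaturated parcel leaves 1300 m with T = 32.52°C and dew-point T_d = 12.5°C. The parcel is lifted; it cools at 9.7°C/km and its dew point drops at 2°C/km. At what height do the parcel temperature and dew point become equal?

3900 m

T and T_d converge at 9.7 − 2 = 7.7°C per km
Height above start = (32.52 − 12.5) / 7.7 = 2.6 km
LCL altitude = 1300 m + 2600 m = 3900 m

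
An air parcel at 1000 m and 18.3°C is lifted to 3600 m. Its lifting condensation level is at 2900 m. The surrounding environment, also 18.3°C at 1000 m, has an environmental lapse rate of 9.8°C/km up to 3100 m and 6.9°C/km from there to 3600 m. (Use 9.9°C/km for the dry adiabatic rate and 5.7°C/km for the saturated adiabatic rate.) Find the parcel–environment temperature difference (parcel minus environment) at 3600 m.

Parcel:
  1000–2900 m, dry: Δz = 1.9 km ⇒ ΔT = -18.81°C; T = -0.51°C
  2900–3600 m, saturated: Δz = 0.7 km ⇒ ΔT = -3.99°C; T = -4.5°C
Environment:
  1000–3100 m, environment, lower layer: Δz = 2.1 km ⇒ ΔT = -20.58°C; T = -2.28°C
  3100–3600 m, environment, upper layer: Δz = 0.5 km ⇒ ΔT = -3.45°C; T = -5.73°C
T_parcel − T_env = -4.5 − (-5.73) = +1.23°C

+1.23°C (parcel warmer than environment)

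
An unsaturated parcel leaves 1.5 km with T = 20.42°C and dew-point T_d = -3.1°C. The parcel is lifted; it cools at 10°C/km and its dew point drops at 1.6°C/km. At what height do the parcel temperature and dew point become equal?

4.3 km

T and T_d converge at 10 − 1.6 = 8.4°C per km
Height above start = (20.42 − (-3.1)) / 8.4 = 2.8 km
LCL altitude = 1500 m + 2800 m = 4300 m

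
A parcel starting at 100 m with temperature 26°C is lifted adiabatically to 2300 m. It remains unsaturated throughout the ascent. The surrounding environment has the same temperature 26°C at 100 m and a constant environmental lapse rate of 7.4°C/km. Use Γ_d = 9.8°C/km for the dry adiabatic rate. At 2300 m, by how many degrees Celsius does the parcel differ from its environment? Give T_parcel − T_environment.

Parcel:
  100 → 2300 m (dry, 9.8°C/km): ΔT = -9.8 × 2.2 = -21.56°C → T = 4.44°C
Environment:
  100 → 2300 m (environment, 7.4°C/km): ΔT = -7.4 × 2.2 = -16.28°C → T = 9.72°C
T_parcel − T_env = 4.44 − 9.72 = -5.28°C

-5.28°C (parcel cooler than environment)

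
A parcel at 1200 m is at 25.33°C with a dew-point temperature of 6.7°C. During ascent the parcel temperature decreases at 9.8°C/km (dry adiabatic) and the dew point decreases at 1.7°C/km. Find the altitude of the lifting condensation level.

T and T_d converge at 9.8 − 1.7 = 8.1°C per km
Height above start = (25.33 − 6.7) / 8.1 = 2.3 km
LCL altitude = 1200 m + 2300 m = 3500 m

3500 m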